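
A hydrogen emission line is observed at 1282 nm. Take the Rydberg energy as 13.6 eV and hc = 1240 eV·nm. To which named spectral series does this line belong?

Paschen

ΔE = 1240/1282 = 0.9672 eV.
This matches 13.6 × (1/3² − 1/5²), so n_f = 3: the Paschen series.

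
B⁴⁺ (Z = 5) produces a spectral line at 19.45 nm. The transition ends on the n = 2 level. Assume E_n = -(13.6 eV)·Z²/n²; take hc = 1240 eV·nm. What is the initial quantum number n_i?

The photon energy is ΔE = hc/λ = 1240 / 19.45 = 63.75 eV.
With Z = 5, ΔE = 340.0 × (1/n_f² − 1/n_i²), so 1/n_f² − 1/n_i² = 0.1875.
With n_f = 2: 1/n_i² = 1/4 − 0.1875 = 0.06249, so n_i ≈ 4.00.

n_i = 4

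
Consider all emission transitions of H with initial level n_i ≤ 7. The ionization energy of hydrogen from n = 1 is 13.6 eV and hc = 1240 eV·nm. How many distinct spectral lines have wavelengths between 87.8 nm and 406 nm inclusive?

7

Enumerate all n_i → n_f pairs with 1 ≤ n_f < n_i ≤ 7 and compute λ = 1240 / [13.6·1·(1/n_f² − 1/n_i²)].
Lines falling in [87.8, 406] nm: 7→1 (93.08 nm), 6→1 (93.78 nm), 5→1 (94.98 nm), 4→1 (97.25 nm), 3→1 (102.6 nm), 2→1 (121.6 nm), 7→2 (397.1 nm).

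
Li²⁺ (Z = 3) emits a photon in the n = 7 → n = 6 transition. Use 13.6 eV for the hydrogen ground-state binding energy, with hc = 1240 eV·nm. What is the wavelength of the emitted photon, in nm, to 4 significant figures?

1375 nm

For Z = 3 the level energies scale as Z², so the effective Rydberg energy is 13.6 × 9 = 122.4 eV.
ΔE = 122.4 × (1/6² − 1/7²) = 122.4 × 0.007370 = 0.9020 eV.
λ = hc/ΔE = 1240 / 0.9020 = 1375 nm.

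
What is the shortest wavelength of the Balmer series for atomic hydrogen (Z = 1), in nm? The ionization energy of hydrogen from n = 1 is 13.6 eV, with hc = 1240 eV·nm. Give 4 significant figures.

364.7 nm

The Balmer series has lower level n_f = 2; the series limit corresponds to n_i → ∞.
ΔE_max = 13.6 × 1 / 2² = 3.400 eV.
λ_min = 1240 / 3.400 = 364.7 nm.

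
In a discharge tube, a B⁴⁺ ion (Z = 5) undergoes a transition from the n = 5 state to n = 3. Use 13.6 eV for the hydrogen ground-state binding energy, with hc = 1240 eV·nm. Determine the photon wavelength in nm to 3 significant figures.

For Z = 5 the level energies scale as Z², so the effective Rydberg energy is 13.6 × 25 = 340.0 eV.
ΔE = 340.0 × (1/3² − 1/5²) = 340.0 × 0.07111 = 24.18 eV.
λ = hc/ΔE = 1240 / 24.18 = 51.3 nm.

51.3 nm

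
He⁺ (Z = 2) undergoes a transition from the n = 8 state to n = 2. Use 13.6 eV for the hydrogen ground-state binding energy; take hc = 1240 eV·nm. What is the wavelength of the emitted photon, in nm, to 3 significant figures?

97.3 nm

For Z = 2 the level energies scale as Z², so the effective Rydberg energy is 13.6 × 4 = 54.40 eV.
ΔE = 54.40 × (1/2² − 1/8²) = 54.40 × 0.2344 = 12.75 eV.
λ = hc/ΔE = 1240 / 12.75 = 97.3 nm.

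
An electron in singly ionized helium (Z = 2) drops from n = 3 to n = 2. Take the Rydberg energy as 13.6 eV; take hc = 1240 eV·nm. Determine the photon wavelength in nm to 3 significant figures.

164 nm

For Z = 2 the level energies scale as Z², so the effective Rydberg energy is 13.6 × 4 = 54.40 eV.
ΔE = 54.40 × (1/2² − 1/3²) = 54.40 × 0.1389 = 7.556 eV.
λ = hc/ΔE = 1240 / 7.556 = 164 nm.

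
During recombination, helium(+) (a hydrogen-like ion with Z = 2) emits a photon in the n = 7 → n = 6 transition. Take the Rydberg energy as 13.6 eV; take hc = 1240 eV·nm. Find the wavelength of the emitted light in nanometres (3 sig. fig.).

For Z = 2 the level energies scale as Z², so the effective Rydberg energy is 13.6 × 4 = 54.40 eV.
ΔE = 54.40 × (1/6² − 1/7²) = 54.40 × 0.007370 = 0.4009 eV.
λ = hc/ΔE = 1240 / 0.4009 = 3090 nm.

3090 nm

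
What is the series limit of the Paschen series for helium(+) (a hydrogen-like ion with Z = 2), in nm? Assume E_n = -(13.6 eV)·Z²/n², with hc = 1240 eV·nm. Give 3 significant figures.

The Paschen series has lower level n_f = 3; the series limit corresponds to n_i → ∞.
ΔE_max = 13.6 × 4 / 3² = 6.044 eV.
λ_min = 1240 / 6.044 = 205 nm.

205 nm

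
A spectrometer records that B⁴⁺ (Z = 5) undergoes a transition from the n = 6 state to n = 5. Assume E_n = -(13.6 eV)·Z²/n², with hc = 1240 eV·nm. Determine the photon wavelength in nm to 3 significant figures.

298 nm

For Z = 5 the level energies scale as Z², so the effective Rydberg energy is 13.6 × 25 = 340.0 eV.
ΔE = 340.0 × (1/5² − 1/6²) = 340.0 × 0.01222 = 4.156 eV.
λ = hc/ΔE = 1240 / 4.156 = 298 nm.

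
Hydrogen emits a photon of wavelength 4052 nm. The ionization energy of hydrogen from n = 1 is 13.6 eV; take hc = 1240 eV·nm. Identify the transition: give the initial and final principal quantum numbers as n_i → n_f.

n_i = 5, n_f = 4

The photon energy is ΔE = hc/λ = 1240 / 4052 = 0.3060 eV.
With Z = 1, ΔE = 13.60 × (1/n_f² − 1/n_i²), so 1/n_f² − 1/n_i² = 0.02250.
Trying n_f = 4 gives 1/n_i² = 0.04000, i.e. n_i ≈ 5; this pair matches.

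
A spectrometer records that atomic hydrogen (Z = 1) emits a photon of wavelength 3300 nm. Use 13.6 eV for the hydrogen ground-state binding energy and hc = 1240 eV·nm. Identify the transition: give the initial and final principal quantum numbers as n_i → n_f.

n_i = 9, n_f = 5

The photon energy is ΔE = hc/λ = 1240 / 3300 = 0.3758 eV.
With Z = 1, ΔE = 13.60 × (1/n_f² − 1/n_i²), so 1/n_f² − 1/n_i² = 0.02763.
Trying n_f = 5 gives 1/n_i² = 0.01237, i.e. n_i ≈ 9; this pair matches.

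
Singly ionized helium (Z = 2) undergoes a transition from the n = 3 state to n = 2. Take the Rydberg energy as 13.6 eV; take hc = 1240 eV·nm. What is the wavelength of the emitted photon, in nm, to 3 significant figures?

For Z = 2 the level energies scale as Z², so the effective Rydberg energy is 13.6 × 4 = 54.40 eV.
ΔE = 54.40 × (1/2² − 1/3²) = 54.40 × 0.1389 = 7.556 eV.
λ = hc/ΔE = 1240 / 7.556 = 164 nm.

164 nm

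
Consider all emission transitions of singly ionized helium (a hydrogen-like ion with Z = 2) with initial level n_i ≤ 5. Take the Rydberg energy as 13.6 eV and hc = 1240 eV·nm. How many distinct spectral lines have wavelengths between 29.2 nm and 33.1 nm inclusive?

Enumerate all n_i → n_f pairs with 1 ≤ n_f < n_i ≤ 5 and compute λ = 1240 / [13.6·4·(1/n_f² − 1/n_i²)].
Lines falling in [29.2, 33.1] nm: 2→1 (30.39 nm).

1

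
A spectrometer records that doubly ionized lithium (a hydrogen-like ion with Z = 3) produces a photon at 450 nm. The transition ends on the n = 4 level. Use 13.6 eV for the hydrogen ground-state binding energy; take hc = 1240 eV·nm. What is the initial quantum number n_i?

n_i = 5

The photon energy is ΔE = hc/λ = 1240 / 450 = 2.756 eV.
With Z = 3, ΔE = 122.4 × (1/n_f² − 1/n_i²), so 1/n_f² − 1/n_i² = 0.02251.
With n_f = 4: 1/n_i² = 1/16 − 0.02251 = 0.03999, so n_i ≈ 5.00.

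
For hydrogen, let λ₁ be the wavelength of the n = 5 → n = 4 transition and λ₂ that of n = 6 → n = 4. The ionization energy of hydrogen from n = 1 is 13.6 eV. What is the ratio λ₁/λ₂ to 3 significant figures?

λ ∝ 1/ΔE ∝ 1/(1/n_f² − 1/n_i²), and the Z² and hc factors cancel in the ratio.
λ₁/λ₂ = (1/4² − 1/6²)/(1/4² − 1/5²) = 0.03472/0.02250 = 1.54.

1.54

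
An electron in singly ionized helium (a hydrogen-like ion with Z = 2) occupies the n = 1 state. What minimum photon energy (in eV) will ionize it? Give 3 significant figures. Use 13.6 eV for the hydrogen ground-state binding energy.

E_n = −13.6 Z²/n² = −54.40/n² eV for Z = 2.
E_1 = −54.40/1 = −54.4 eV, so ionization (to E = 0) requires 54.4 eV.

54.4 eV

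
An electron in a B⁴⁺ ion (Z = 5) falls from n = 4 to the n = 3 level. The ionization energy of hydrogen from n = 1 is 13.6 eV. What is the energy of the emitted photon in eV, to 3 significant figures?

16.5 eV

The Bohr energies scale as Z², so for Z = 5: E_n = −340.0/n² eV.
E_4 = −340.0/16 = −21.25 eV and E_3 = −340.0/9 = −37.78 eV.
The photon energy is |E_4 − E_3| = 16.5 eV.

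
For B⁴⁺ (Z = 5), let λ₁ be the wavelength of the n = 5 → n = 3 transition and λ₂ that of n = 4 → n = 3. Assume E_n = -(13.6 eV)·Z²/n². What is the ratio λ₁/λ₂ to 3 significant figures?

λ ∝ 1/ΔE ∝ 1/(1/n_f² − 1/n_i²), and the Z² and hc factors cancel in the ratio.
λ₁/λ₂ = (1/3² − 1/4²)/(1/3² − 1/5²) = 0.04861/0.07111 = 0.684.

0.684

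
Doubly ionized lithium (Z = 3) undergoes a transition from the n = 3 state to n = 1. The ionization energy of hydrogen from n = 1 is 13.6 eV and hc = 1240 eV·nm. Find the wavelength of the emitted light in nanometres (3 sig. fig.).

For Z = 3 the level energies scale as Z², so the effective Rydberg energy is 13.6 × 9 = 122.4 eV.
ΔE = 122.4 × (1/1² − 1/3²) = 122.4 × 0.8889 = 108.8 eV.
λ = hc/ΔE = 1240 / 108.8 = 11.4 nm.

11.4 nm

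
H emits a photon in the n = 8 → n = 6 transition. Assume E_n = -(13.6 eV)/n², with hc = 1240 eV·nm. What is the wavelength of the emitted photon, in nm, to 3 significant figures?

7500 nm

ΔE = 13.60 × (1/6² − 1/8²) = 13.60 × 0.01215 = 0.1653 eV.
λ = hc/ΔE = 1240 / 0.1653 = 7500 nm.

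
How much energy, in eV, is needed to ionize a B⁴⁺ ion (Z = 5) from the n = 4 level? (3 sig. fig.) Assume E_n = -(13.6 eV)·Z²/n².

E_n = −13.6 Z²/n² = −340.0/n² eV for Z = 5.
E_4 = −340.0/16 = −21.3 eV, so ionization (to E = 0) requires 21.3 eV.

21.3 eV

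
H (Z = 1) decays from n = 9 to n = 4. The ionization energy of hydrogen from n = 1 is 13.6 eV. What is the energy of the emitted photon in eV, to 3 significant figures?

0.682 eV

E_9 = −13.60/81 = −0.1679 eV and E_4 = −13.60/16 = −0.8500 eV.
The photon energy is |E_9 − E_4| = 0.682 eV.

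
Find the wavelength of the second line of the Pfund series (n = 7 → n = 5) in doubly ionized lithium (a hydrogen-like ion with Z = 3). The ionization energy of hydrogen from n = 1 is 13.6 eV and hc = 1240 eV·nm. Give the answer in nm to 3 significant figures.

517 nm

The Pfund series terminates on n_f = 5; the second line has n_i = 5+2 = 7.
ΔE = 122.4 × (1/5² − 1/7²) = 2.398 eV.
λ = 1240 / 2.398 = 517 nm.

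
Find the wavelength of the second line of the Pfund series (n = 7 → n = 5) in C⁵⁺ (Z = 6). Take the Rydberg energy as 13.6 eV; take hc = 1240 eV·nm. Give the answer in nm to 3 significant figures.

The Pfund series terminates on n_f = 5; the second line has n_i = 5+2 = 7.
ΔE = 489.6 × (1/5² − 1/7²) = 9.592 eV.
λ = 1240 / 9.592 = 129 nm.

129 nm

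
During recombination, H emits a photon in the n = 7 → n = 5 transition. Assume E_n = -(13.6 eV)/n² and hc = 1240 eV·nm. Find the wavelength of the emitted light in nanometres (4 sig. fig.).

ΔE = 13.60 × (1/5² − 1/7²) = 13.60 × 0.01959 = 0.2664 eV.
λ = hc/ΔE = 1240 / 0.2664 = 4654 nm.

4654 nm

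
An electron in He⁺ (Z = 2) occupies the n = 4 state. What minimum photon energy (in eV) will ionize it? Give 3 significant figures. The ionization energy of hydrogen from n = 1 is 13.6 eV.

E_n = −13.6 Z²/n² = −54.40/n² eV for Z = 2.
E_4 = −54.40/16 = −3.40 eV, so ionization (to E = 0) requires 3.40 eV.

3.40 eV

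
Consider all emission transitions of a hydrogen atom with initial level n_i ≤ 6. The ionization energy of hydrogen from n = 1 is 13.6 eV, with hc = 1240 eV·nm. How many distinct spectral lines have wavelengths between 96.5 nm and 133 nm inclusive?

3

Enumerate all n_i → n_f pairs with 1 ≤ n_f < n_i ≤ 6 and compute λ = 1240 / [13.6·1·(1/n_f² − 1/n_i²)].
Lines falling in [96.5, 133] nm: 4→1 (97.25 nm), 3→1 (102.6 nm), 2→1 (121.6 nm).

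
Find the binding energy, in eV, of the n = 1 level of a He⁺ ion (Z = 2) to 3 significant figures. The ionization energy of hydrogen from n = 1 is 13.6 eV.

54.4 eV

E_n = −13.6 Z²/n² = −54.40/n² eV for Z = 2.
E_1 = −54.40/1 = −54.4 eV, so ionization (to E = 0) requires 54.4 eV.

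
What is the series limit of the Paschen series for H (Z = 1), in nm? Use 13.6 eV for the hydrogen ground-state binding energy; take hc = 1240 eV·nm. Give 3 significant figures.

821 nm

The Paschen series has lower level n_f = 3; the series limit corresponds to n_i → ∞.
ΔE_max = 13.6 × 1 / 3² = 1.511 eV.
λ_min = 1240 / 1.511 = 821 nm.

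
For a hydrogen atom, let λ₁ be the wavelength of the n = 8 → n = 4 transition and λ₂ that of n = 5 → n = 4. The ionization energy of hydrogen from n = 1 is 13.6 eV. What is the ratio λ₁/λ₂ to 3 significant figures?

λ ∝ 1/ΔE ∝ 1/(1/n_f² − 1/n_i²), and the Z² and hc factors cancel in the ratio.
λ₁/λ₂ = (1/4² − 1/5²)/(1/4² − 1/8²) = 0.02250/0.04688 = 0.480.

0.480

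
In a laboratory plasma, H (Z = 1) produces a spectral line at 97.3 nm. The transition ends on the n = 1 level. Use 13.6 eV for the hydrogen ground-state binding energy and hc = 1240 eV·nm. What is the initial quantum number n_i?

n_i = 4

The photon energy is ΔE = hc/λ = 1240 / 97.3 = 12.74 eV.
With Z = 1, ΔE = 13.60 × (1/n_f² − 1/n_i²), so 1/n_f² − 1/n_i² = 0.9371.
With n_f = 1: 1/n_i² = 1/1 − 0.9371 = 0.06293, so n_i ≈ 3.99.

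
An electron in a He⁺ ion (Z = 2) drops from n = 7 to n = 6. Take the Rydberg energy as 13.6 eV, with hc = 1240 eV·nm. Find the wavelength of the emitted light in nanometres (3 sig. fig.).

3090 nm

For Z = 2 the level energies scale as Z², so the effective Rydberg energy is 13.6 × 4 = 54.40 eV.
ΔE = 54.40 × (1/6² − 1/7²) = 54.40 × 0.007370 = 0.4009 eV.
λ = hc/ΔE = 1240 / 0.4009 = 3090 nm.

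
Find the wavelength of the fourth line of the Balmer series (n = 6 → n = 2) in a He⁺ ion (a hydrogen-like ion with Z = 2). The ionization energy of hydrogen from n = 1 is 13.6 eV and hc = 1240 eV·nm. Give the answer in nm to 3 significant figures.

The Balmer series terminates on n_f = 2; the fourth line has n_i = 2+4 = 6.
ΔE = 54.40 × (1/2² − 1/6²) = 12.09 eV.
λ = 1240 / 12.09 = 103 nm.

103 nm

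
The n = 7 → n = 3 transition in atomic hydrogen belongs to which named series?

Paschen

The series is set by the lower level: n_f = 3 is the Paschen series.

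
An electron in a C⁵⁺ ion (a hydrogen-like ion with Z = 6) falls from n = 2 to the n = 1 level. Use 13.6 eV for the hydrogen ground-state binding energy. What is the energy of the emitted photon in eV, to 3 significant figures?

The Bohr energies scale as Z², so for Z = 6: E_n = −489.6/n² eV.
E_2 = −489.6/4 = −122.4 eV and E_1 = −489.6/1 = −489.6 eV.
The photon energy is |E_2 − E_1| = 367 eV.

367 eV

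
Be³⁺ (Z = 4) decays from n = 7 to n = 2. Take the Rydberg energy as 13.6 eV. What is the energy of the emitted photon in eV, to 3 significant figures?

50.0 eV

The Bohr energies scale as Z², so for Z = 4: E_n = −217.6/n² eV.
E_7 = −217.6/49 = −4.441 eV and E_2 = −217.6/4 = −54.40 eV.
The photon energy is |E_7 − E_2| = 50.0 eV.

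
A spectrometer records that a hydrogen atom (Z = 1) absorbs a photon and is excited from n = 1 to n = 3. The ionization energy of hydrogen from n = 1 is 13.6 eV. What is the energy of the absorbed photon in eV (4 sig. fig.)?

12.09 eV

E_3 = −13.60/9 = −1.511 eV and E_1 = −13.60/1 = −13.60 eV.
The photon energy is |E_3 − E_1| = 12.09 eV.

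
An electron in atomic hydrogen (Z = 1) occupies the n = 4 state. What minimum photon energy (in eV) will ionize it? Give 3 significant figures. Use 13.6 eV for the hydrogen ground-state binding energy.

0.850 eV

E_4 = −13.60/16 = −0.850 eV, so ionization (to E = 0) requires 0.850 eV.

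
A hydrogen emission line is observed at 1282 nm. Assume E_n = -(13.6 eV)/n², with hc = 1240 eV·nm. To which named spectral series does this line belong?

Paschen

ΔE = 1240/1282 = 0.9672 eV.
This matches 13.6 × (1/3² − 1/5²), so n_f = 3: the Paschen series.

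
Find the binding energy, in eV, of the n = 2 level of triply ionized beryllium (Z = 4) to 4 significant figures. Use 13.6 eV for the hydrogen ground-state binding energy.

54.40 eV

E_n = −13.6 Z²/n² = −217.6/n² eV for Z = 4.
E_2 = −217.6/4 = −54.40 eV, so ionization (to E = 0) requires 54.40 eV.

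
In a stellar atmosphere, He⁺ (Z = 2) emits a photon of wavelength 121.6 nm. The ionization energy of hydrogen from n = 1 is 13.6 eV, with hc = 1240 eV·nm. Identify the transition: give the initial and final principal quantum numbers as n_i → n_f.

n_i = 4, n_f = 2

The photon energy is ΔE = hc/λ = 1240 / 121.6 = 10.20 eV.
With Z = 2, ΔE = 54.40 × (1/n_f² − 1/n_i²), so 1/n_f² − 1/n_i² = 0.1875.
Trying n_f = 2 gives 1/n_i² = 0.06255, i.e. n_i ≈ 4; this pair matches.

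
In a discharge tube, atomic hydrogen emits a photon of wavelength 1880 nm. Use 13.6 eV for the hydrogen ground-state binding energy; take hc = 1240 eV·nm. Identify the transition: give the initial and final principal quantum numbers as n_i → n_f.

n_i = 4, n_f = 3

The photon energy is ΔE = hc/λ = 1240 / 1880 = 0.6596 eV.
With Z = 1, ΔE = 13.60 × (1/n_f² − 1/n_i²), so 1/n_f² − 1/n_i² = 0.04850.
Trying n_f = 3 gives 1/n_i² = 0.06261, i.e. n_i ≈ 4; this pair matches.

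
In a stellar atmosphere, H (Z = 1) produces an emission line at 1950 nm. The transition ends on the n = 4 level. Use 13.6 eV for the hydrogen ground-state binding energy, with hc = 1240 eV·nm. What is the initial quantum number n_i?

The photon energy is ΔE = hc/λ = 1240 / 1950 = 0.6359 eV.
With Z = 1, ΔE = 13.60 × (1/n_f² − 1/n_i²), so 1/n_f² − 1/n_i² = 0.04676.
With n_f = 4: 1/n_i² = 1/16 − 0.04676 = 0.01574, so n_i ≈ 7.97.

n_i = 8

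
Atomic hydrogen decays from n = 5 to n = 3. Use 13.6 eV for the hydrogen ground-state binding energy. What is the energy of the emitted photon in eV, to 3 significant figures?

E_5 = −13.60/25 = −0.5440 eV and E_3 = −13.60/9 = −1.511 eV.
The photon energy is |E_5 − E_3| = 0.967 eV.

0.967 eV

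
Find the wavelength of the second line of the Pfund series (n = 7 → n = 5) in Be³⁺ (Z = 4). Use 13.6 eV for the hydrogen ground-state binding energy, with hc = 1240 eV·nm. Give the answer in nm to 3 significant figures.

The Pfund series terminates on n_f = 5; the second line has n_i = 5+2 = 7.
ΔE = 217.6 × (1/5² − 1/7²) = 4.263 eV.
λ = 1240 / 4.263 = 291 nm.

291 nm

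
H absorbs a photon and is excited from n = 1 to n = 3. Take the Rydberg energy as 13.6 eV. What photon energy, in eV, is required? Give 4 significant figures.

E_3 = −13.60/9 = −1.511 eV and E_1 = −13.60/1 = −13.60 eV.
The photon energy is |E_3 − E_1| = 12.09 eV.

12.09 eV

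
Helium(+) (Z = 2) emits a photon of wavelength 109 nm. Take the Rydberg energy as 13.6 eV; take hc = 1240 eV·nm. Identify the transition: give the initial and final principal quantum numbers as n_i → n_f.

n_i = 5, n_f = 2

The photon energy is ΔE = hc/λ = 1240 / 109 = 11.38 eV.
With Z = 2, ΔE = 54.40 × (1/n_f² − 1/n_i²), so 1/n_f² − 1/n_i² = 0.2091.
Trying n_f = 2 gives 1/n_i² = 0.04088, i.e. n_i ≈ 5; this pair matches.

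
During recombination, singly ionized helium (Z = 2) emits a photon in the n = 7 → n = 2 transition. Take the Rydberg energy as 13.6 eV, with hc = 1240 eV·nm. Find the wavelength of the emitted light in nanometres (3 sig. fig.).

99.3 nm

For Z = 2 the level energies scale as Z², so the effective Rydberg energy is 13.6 × 4 = 54.40 eV.
ΔE = 54.40 × (1/2² − 1/7²) = 54.40 × 0.2296 = 12.49 eV.
λ = hc/ΔE = 1240 / 12.49 = 99.3 nm.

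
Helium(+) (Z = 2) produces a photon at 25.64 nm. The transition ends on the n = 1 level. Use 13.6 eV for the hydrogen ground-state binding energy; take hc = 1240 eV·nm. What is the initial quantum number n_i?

The photon energy is ΔE = hc/λ = 1240 / 25.64 = 48.36 eV.
With Z = 2, ΔE = 54.40 × (1/n_f² − 1/n_i²), so 1/n_f² − 1/n_i² = 0.8890.
With n_f = 1: 1/n_i² = 1/1 − 0.8890 = 0.1110, so n_i ≈ 3.00.

n_i = 3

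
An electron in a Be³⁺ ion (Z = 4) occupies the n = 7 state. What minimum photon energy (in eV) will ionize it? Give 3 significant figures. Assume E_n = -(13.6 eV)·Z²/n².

E_n = −13.6 Z²/n² = −217.6/n² eV for Z = 4.
E_7 = −217.6/49 = −4.44 eV, so ionization (to E = 0) requires 4.44 eV.

4.44 eV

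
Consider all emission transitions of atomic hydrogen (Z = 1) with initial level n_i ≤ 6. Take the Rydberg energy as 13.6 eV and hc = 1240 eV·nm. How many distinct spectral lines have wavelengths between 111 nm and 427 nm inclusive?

2

Enumerate all n_i → n_f pairs with 1 ≤ n_f < n_i ≤ 6 and compute λ = 1240 / [13.6·1·(1/n_f² − 1/n_i²)].
Lines falling in [111, 427] nm: 2→1 (121.6 nm), 6→2 (410.3 nm).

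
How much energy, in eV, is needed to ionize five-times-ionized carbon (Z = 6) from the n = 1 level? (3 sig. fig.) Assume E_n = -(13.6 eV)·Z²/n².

E_n = −13.6 Z²/n² = −489.6/n² eV for Z = 6.
E_1 = −489.6/1 = −490 eV, so ionization (to E = 0) requires 490 eV.

490 eV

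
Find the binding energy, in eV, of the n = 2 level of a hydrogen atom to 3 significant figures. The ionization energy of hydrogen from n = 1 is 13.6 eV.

E_2 = −13.60/4 = −3.40 eV, so ionization (to E = 0) requires 3.40 eV.

3.40 eV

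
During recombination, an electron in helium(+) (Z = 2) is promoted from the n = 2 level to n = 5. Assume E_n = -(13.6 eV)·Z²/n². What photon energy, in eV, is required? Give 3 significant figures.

11.4 eV

The Bohr energies scale as Z², so for Z = 2: E_n = −54.40/n² eV.
E_5 = −54.40/25 = −2.176 eV and E_2 = −54.40/4 = −13.60 eV.
The photon energy is |E_5 − E_2| = 11.4 eV.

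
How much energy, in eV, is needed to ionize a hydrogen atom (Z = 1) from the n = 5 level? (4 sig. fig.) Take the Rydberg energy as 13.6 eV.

E_5 = −13.60/25 = −0.5440 eV, so ionization (to E = 0) requires 0.5440 eV.

0.5440 eV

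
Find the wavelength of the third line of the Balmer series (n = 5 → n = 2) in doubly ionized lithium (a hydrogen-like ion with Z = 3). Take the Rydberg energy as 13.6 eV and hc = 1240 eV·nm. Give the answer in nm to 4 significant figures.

48.24 nm

The Balmer series terminates on n_f = 2; the third line has n_i = 2+3 = 5.
ΔE = 122.4 × (1/2² − 1/5²) = 25.70 eV.
λ = 1240 / 25.70 = 48.24 nm.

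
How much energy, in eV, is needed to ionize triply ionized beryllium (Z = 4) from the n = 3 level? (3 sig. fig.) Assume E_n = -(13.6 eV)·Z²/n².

E_n = −13.6 Z²/n² = −217.6/n² eV for Z = 4.
E_3 = −217.6/9 = −24.2 eV, so ionization (to E = 0) requires 24.2 eV.

24.2 eV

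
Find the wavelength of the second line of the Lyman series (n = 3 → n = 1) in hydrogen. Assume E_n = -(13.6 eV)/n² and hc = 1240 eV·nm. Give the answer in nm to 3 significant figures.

103 nm

The Lyman series terminates on n_f = 1; the second line has n_i = 1+2 = 3.
ΔE = 13.60 × (1/1² − 1/3²) = 12.09 eV.
λ = 1240 / 12.09 = 103 nm.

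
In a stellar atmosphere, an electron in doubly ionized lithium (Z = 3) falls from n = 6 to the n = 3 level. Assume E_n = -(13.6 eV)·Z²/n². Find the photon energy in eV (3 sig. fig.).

The Bohr energies scale as Z², so for Z = 3: E_n = −122.4/n² eV.
E_6 = −122.4/36 = −3.400 eV and E_3 = −122.4/9 = −13.60 eV.
The photon energy is |E_6 − E_3| = 10.2 eV.

10.2 eV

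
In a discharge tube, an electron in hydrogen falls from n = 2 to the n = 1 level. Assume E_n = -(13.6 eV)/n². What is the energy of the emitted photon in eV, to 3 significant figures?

10.2 eV

E_2 = −13.60/4 = −3.400 eV and E_1 = −13.60/1 = −13.60 eV.
The photon energy is |E_2 − E_1| = 10.2 eV.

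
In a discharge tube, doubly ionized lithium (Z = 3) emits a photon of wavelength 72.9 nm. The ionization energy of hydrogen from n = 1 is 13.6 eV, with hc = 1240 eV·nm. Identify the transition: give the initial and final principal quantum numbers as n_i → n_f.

n_i = 3, n_f = 2

The photon energy is ΔE = hc/λ = 1240 / 72.9 = 17.01 eV.
With Z = 3, ΔE = 122.4 × (1/n_f² − 1/n_i²), so 1/n_f² − 1/n_i² = 0.1390.
Trying n_f = 2 gives 1/n_i² = 0.1110, i.e. n_i ≈ 3; this pair matches.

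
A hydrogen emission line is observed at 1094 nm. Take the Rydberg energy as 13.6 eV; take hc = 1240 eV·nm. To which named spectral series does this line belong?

Paschen

ΔE = 1240/1094 = 1.133 eV.
This matches 13.6 × (1/3² − 1/6²), so n_f = 3: the Paschen series.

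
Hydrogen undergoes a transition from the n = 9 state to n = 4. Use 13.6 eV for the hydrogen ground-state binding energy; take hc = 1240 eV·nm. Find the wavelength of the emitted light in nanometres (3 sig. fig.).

1820 nm

ΔE = 13.60 × (1/4² − 1/9²) = 13.60 × 0.05015 = 0.6821 eV.
λ = hc/ΔE = 1240 / 0.6821 = 1820 nm.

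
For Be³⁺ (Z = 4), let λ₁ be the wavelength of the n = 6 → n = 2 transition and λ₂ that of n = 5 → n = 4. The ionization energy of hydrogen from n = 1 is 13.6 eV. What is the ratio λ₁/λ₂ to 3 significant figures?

λ ∝ 1/ΔE ∝ 1/(1/n_f² − 1/n_i²), and the Z² and hc factors cancel in the ratio.
λ₁/λ₂ = (1/4² − 1/5²)/(1/2² − 1/6²) = 0.02250/0.2222 = 0.101.

0.101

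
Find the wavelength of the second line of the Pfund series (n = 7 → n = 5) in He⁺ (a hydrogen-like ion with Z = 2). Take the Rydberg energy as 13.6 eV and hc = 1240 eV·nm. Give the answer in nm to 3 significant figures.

The Pfund series terminates on n_f = 5; the second line has n_i = 5+2 = 7.
ΔE = 54.40 × (1/5² − 1/7²) = 1.066 eV.
λ = 1240 / 1.066 = 1160 nm.

1160 nm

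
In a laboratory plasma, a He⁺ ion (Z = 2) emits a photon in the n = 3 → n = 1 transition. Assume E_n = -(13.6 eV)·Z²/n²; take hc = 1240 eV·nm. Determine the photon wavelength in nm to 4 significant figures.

25.64 nm

For Z = 2 the level energies scale as Z², so the effective Rydberg energy is 13.6 × 4 = 54.40 eV.
ΔE = 54.40 × (1/1² − 1/3²) = 54.40 × 0.8889 = 48.36 eV.
λ = hc/ΔE = 1240 / 48.36 = 25.64 nm.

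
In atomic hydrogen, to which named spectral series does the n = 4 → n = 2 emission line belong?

The series is set by the lower level: n_f = 2 is the Balmer series.

Balmer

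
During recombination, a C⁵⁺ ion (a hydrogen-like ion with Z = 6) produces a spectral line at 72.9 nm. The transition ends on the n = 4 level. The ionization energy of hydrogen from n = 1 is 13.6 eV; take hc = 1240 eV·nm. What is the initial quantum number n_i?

n_i = 6

The photon energy is ΔE = hc/λ = 1240 / 72.9 = 17.01 eV.
With Z = 6, ΔE = 489.6 × (1/n_f² − 1/n_i²), so 1/n_f² − 1/n_i² = 0.03474.
With n_f = 4: 1/n_i² = 1/16 − 0.03474 = 0.02776, so n_i ≈ 6.00.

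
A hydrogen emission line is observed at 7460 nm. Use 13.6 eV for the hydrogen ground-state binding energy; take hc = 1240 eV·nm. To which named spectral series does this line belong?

ΔE = 1240/7460 = 0.1662 eV.
This matches 13.6 × (1/5² − 1/6²), so n_f = 5: the Pfund series.

Pfund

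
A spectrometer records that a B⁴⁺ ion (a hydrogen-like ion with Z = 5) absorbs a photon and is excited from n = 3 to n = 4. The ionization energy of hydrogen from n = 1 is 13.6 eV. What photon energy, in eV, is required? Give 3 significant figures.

The Bohr energies scale as Z², so for Z = 5: E_n = −340.0/n² eV.
E_4 = −340.0/16 = −21.25 eV and E_3 = −340.0/9 = −37.78 eV.
The photon energy is |E_4 − E_3| = 16.5 eV.

16.5 eV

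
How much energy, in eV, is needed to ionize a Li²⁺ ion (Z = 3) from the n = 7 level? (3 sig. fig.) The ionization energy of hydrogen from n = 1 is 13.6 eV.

E_n = −13.6 Z²/n² = −122.4/n² eV for Z = 3.
E_7 = −122.4/49 = −2.50 eV, so ionization (to E = 0) requires 2.50 eV.

2.50 eV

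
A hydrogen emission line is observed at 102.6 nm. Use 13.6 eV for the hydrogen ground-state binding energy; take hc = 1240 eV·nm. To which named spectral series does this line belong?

Lyman

ΔE = 1240/102.6 = 12.09 eV.
This matches 13.6 × (1/1² − 1/3²), so n_f = 1: the Lyman series.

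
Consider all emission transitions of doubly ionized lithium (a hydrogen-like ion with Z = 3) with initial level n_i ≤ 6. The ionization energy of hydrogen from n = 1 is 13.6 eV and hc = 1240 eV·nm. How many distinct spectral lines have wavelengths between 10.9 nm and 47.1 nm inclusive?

Enumerate all n_i → n_f pairs with 1 ≤ n_f < n_i ≤ 6 and compute λ = 1240 / [13.6·9·(1/n_f² − 1/n_i²)].
Lines falling in [10.9, 47.1] nm: 3→1 (11.40 nm), 2→1 (13.51 nm), 6→2 (45.59 nm).

3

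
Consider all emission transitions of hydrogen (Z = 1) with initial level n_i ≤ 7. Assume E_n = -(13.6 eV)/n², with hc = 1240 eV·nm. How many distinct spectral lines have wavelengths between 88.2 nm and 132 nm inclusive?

Enumerate all n_i → n_f pairs with 1 ≤ n_f < n_i ≤ 7 and compute λ = 1240 / [13.6·1·(1/n_f² − 1/n_i²)].
Lines falling in [88.2, 132] nm: 7→1 (93.08 nm), 6→1 (93.78 nm), 5→1 (94.98 nm), 4→1 (97.25 nm), 3→1 (102.6 nm), 2→1 (121.6 nm).

6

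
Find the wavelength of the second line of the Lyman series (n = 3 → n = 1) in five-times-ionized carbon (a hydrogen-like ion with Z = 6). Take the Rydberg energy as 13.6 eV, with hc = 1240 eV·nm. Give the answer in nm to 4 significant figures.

The Lyman series terminates on n_f = 1; the second line has n_i = 1+2 = 3.
ΔE = 489.6 × (1/1² − 1/3²) = 435.2 eV.
λ = 1240 / 435.2 = 2.849 nm.

2.849 nm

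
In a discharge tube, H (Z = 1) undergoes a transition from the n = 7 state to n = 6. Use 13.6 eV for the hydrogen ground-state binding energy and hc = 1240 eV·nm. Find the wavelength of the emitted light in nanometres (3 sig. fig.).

12400 nm

ΔE = 13.60 × (1/6² − 1/7²) = 13.60 × 0.007370 = 0.1002 eV.
λ = hc/ΔE = 1240 / 0.1002 = 12400 nm.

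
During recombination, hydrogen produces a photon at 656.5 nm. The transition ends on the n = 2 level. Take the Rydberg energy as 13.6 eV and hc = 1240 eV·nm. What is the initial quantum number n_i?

n_i = 3

The photon energy is ΔE = hc/λ = 1240 / 656.5 = 1.889 eV.
With Z = 1, ΔE = 13.60 × (1/n_f² − 1/n_i²), so 1/n_f² − 1/n_i² = 0.1389.
With n_f = 2: 1/n_i² = 1/4 − 0.1389 = 0.1111, so n_i ≈ 3.00.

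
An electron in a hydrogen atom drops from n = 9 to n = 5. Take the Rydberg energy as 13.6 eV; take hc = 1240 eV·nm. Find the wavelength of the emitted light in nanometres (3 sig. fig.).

3300 nm

ΔE = 13.60 × (1/5² − 1/9²) = 13.60 × 0.02765 = 0.3761 eV.
λ = hc/ΔE = 1240 / 0.3761 = 3300 nm.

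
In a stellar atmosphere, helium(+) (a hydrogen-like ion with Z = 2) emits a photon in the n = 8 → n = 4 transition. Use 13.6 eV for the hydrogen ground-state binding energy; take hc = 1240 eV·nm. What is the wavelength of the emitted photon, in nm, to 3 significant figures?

For Z = 2 the level energies scale as Z², so the effective Rydberg energy is 13.6 × 4 = 54.40 eV.
ΔE = 54.40 × (1/4² − 1/8²) = 54.40 × 0.04688 = 2.550 eV.
λ = hc/ΔE = 1240 / 2.550 = 486 nm.

486 nm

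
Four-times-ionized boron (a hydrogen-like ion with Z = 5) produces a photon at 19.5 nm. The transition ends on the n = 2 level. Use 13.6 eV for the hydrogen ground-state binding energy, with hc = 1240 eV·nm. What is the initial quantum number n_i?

The photon energy is ΔE = hc/λ = 1240 / 19.5 = 63.59 eV.
With Z = 5, ΔE = 340.0 × (1/n_f² − 1/n_i²), so 1/n_f² − 1/n_i² = 0.1870.
With n_f = 2: 1/n_i² = 1/4 − 0.1870 = 0.06297, so n_i ≈ 3.99.

n_i = 4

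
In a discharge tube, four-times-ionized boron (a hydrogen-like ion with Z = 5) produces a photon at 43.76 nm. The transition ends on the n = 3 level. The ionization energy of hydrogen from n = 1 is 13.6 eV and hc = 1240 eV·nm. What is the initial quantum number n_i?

The photon energy is ΔE = hc/λ = 1240 / 43.76 = 28.34 eV.
With Z = 5, ΔE = 340.0 × (1/n_f² − 1/n_i²), so 1/n_f² − 1/n_i² = 0.08334.
With n_f = 3: 1/n_i² = 1/9 − 0.08334 = 0.02777, so n_i ≈ 6.00.

n_i = 6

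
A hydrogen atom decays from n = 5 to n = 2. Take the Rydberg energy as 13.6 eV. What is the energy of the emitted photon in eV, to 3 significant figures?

2.86 eV

E_5 = −13.60/25 = −0.5440 eV and E_2 = −13.60/4 = −3.400 eV.
The photon energy is |E_5 − E_2| = 2.86 eV.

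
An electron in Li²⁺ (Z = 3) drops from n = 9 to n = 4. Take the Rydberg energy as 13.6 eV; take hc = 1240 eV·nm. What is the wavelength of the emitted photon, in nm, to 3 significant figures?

For Z = 3 the level energies scale as Z², so the effective Rydberg energy is 13.6 × 9 = 122.4 eV.
ΔE = 122.4 × (1/4² − 1/9²) = 122.4 × 0.05015 = 6.139 eV.
λ = hc/ΔE = 1240 / 6.139 = 202 nm.

202 nm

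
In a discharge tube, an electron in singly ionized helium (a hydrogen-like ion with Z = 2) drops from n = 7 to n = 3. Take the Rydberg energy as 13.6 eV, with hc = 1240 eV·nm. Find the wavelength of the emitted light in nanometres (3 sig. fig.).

251 nm

For Z = 2 the level energies scale as Z², so the effective Rydberg energy is 13.6 × 4 = 54.40 eV.
ΔE = 54.40 × (1/3² − 1/7²) = 54.40 × 0.09070 = 4.934 eV.
λ = hc/ΔE = 1240 / 4.934 = 251 nm.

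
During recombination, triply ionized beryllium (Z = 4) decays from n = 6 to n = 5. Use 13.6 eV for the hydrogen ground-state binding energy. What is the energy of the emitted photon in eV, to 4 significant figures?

The Bohr energies scale as Z², so for Z = 4: E_n = −217.6/n² eV.
E_6 = −217.6/36 = −6.044 eV and E_5 = −217.6/25 = −8.704 eV.
The photon energy is |E_6 − E_5| = 2.660 eV.

2.660 eV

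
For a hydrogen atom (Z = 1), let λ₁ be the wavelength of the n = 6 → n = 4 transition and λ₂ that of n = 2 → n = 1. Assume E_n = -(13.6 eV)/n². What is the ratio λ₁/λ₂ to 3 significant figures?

21.6

λ ∝ 1/ΔE ∝ 1/(1/n_f² − 1/n_i²), and the Z² and hc factors cancel in the ratio.
λ₁/λ₂ = (1/1² − 1/2²)/(1/4² − 1/6²) = 0.7500/0.03472 = 21.6.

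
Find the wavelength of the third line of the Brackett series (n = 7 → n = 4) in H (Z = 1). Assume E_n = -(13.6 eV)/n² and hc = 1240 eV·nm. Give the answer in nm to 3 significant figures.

The Brackett series terminates on n_f = 4; the third line has n_i = 4+3 = 7.
ΔE = 13.60 × (1/4² − 1/7²) = 0.5724 eV.
λ = 1240 / 0.5724 = 2170 nm.

2170 nm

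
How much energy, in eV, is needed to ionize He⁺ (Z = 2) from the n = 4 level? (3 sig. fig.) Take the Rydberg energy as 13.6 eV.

3.40 eV

E_n = −13.6 Z²/n² = −54.40/n² eV for Z = 2.
E_4 = −54.40/16 = −3.40 eV, so ionization (to E = 0) requires 3.40 eV.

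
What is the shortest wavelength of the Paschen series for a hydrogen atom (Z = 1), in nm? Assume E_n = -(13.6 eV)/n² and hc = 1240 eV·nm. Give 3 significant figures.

821 nm

The Paschen series has lower level n_f = 3; the series limit corresponds to n_i → ∞.
ΔE_max = 13.6 × 1 / 3² = 1.511 eV.
λ_min = 1240 / 1.511 = 821 nm.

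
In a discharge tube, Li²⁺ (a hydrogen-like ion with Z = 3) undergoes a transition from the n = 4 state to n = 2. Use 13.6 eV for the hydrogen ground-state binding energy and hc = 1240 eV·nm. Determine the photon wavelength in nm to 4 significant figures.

For Z = 3 the level energies scale as Z², so the effective Rydberg energy is 13.6 × 9 = 122.4 eV.
ΔE = 122.4 × (1/2² − 1/4²) = 122.4 × 0.1875 = 22.95 eV.
λ = hc/ΔE = 1240 / 22.95 = 54.03 nm.

54.03 nm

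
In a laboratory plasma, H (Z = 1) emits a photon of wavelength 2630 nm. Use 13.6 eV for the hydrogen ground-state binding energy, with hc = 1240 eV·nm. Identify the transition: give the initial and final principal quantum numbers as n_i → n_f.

n_i = 6, n_f = 4

The photon energy is ΔE = hc/λ = 1240 / 2630 = 0.4715 eV.
With Z = 1, ΔE = 13.60 × (1/n_f² − 1/n_i²), so 1/n_f² − 1/n_i² = 0.03467.
Trying n_f = 4 gives 1/n_i² = 0.02783, i.e. n_i ≈ 6; this pair matches.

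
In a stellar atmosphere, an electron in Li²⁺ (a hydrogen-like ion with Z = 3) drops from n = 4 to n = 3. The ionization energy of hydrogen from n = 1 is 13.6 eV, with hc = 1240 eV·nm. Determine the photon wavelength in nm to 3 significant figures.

For Z = 3 the level energies scale as Z², so the effective Rydberg energy is 13.6 × 9 = 122.4 eV.
ΔE = 122.4 × (1/3² − 1/4²) = 122.4 × 0.04861 = 5.950 eV.
λ = hc/ΔE = 1240 / 5.950 = 208 nm.

208 nm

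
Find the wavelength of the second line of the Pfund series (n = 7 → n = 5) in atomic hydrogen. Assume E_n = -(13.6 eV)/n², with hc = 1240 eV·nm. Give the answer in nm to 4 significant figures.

4654 nm

The Pfund series terminates on n_f = 5; the second line has n_i = 5+2 = 7.
ΔE = 13.60 × (1/5² − 1/7²) = 0.2664 eV.
λ = 1240 / 0.2664 = 4654 nm.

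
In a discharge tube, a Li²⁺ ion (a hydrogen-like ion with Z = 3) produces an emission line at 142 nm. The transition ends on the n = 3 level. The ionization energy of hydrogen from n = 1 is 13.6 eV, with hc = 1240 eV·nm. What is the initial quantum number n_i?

The photon energy is ΔE = hc/λ = 1240 / 142 = 8.732 eV.
With Z = 3, ΔE = 122.4 × (1/n_f² − 1/n_i²), so 1/n_f² − 1/n_i² = 0.07134.
With n_f = 3: 1/n_i² = 1/9 − 0.07134 = 0.03977, so n_i ≈ 5.01.

n_i = 5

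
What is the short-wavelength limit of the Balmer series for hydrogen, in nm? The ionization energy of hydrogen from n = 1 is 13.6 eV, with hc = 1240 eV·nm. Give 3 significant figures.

365 nm

The Balmer series has lower level n_f = 2; the series limit corresponds to n_i → ∞.
ΔE_max = 13.6 × 1 / 2² = 3.400 eV.
λ_min = 1240 / 3.400 = 365 nm.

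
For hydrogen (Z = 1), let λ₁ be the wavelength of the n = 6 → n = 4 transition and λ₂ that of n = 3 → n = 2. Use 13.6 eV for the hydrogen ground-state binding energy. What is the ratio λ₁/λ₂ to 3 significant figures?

4.00

λ ∝ 1/ΔE ∝ 1/(1/n_f² − 1/n_i²), and the Z² and hc factors cancel in the ratio.
λ₁/λ₂ = (1/2² − 1/3²)/(1/4² − 1/6²) = 0.1389/0.03472 = 4.00.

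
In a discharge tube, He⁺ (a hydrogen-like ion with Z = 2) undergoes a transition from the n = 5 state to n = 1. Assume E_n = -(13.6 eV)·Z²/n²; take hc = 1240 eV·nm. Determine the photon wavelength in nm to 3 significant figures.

For Z = 2 the level energies scale as Z², so the effective Rydberg energy is 13.6 × 4 = 54.40 eV.
ΔE = 54.40 × (1/1² − 1/5²) = 54.40 × 0.9600 = 52.22 eV.
λ = hc/ΔE = 1240 / 52.22 = 23.7 nm.

23.7 nm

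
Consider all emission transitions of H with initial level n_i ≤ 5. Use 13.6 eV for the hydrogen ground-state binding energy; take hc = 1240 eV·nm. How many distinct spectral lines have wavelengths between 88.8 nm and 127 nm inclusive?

Enumerate all n_i → n_f pairs with 1 ≤ n_f < n_i ≤ 5 and compute λ = 1240 / [13.6·1·(1/n_f² − 1/n_i²)].
Lines falling in [88.8, 127] nm: 5→1 (94.98 nm), 4→1 (97.25 nm), 3→1 (102.6 nm), 2→1 (121.6 nm).

4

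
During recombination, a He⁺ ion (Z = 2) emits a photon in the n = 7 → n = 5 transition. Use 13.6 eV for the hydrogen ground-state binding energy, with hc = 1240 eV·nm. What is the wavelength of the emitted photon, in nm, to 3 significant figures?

For Z = 2 the level energies scale as Z², so the effective Rydberg energy is 13.6 × 4 = 54.40 eV.
ΔE = 54.40 × (1/5² − 1/7²) = 54.40 × 0.01959 = 1.066 eV.
λ = hc/ΔE = 1240 / 1.066 = 1160 nm.

1160 nm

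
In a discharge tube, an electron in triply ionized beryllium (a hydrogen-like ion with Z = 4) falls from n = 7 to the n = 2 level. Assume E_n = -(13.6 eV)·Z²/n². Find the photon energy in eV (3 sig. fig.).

50.0 eV

The Bohr energies scale as Z², so for Z = 4: E_n = −217.6/n² eV.
E_7 = −217.6/49 = −4.441 eV and E_2 = −217.6/4 = −54.40 eV.
The photon energy is |E_7 − E_2| = 50.0 eV.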